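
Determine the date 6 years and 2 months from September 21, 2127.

November 21, 2133

Counting forward 6 years and 2 months from September 21, 2127.
+6 years → 2133; month 9 + 2 = 11 → November 2133.
Day 21 is valid in November, giving November 21, 2133.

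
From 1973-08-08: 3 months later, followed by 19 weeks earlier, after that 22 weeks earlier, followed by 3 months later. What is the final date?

Advancing 3 months from August 8, 1973:
month 8 + 3 = 11 → November 1973.
Day 8 is valid in November, giving November 8, 1973.
Subtracting 19 weeks (= 133 days) from November 8, 1973:
Going back 8 days from November 8, 1973 reaches the end of the previous month; 133 − 8 = 125 left.
October 1973 has 31 days: 125 − 31 = 94 left.
September 1973 has 30 days: 94 − 30 = 64 left.
August 1973 has 31 days: 64 − 31 = 33 left.
July 1973 has 31 days: 33 − 31 = 2 left.
June 1973 has 30 days; 30 − 2 = 28 → June 28, 1973.
Subtracting 22 weeks (= 154 days) from June 28, 1973:
Going back 28 days from June 28, 1973 reaches the end of the previous month; 154 − 28 = 126 left.
May 1973 has 31 days: 126 − 31 = 95 left.
April 1973 has 30 days: 95 − 30 = 65 left.
March 1973 has 31 days: 65 − 31 = 34 left.
February 1973 has 28 days (1973 is not a leap year): 34 − 28 = 6 left.
January 1973 has 31 days; 31 − 6 = 25 → January 25, 1973.
Adding 3 months from January 25, 1973:
month 1 + 3 = 4 → April 1973.
Day 25 is valid in April, giving April 25, 1973.

April 25, 1973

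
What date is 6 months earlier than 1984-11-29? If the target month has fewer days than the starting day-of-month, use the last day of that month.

Going back 6 months from November 29, 1984.
month 11 − 6 = 5 → May 1984.
Day 29 is valid in May, giving May 29, 1984.

May 29, 1984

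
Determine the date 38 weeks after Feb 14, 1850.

Adding 38 weeks = 266 days from February 14, 1850.
February has 28 days, so 28 − 14 = 14 days remain after February 14, 1850; 266 − 14 = 252 left.
March 1850 has 31 days: 252 − 31 = 221 left.
April 1850 has 30 days: 221 − 30 = 191 left.
May 1850 has 31 days: 191 − 31 = 160 left.
June 1850 has 30 days: 160 − 30 = 130 left.
July 1850 has 31 days: 130 − 31 = 99 left.
August 1850 has 31 days: 99 − 31 = 68 left.
September 1850 has 30 days: 68 − 30 = 38 left.
October 1850 has 31 days: 38 − 31 = 7 left.
7 days into November 1850 → November 7, 1850.

November 7, 1850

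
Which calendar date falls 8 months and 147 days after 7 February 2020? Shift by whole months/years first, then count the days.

March 3, 2021

Advancing 8 months and 147 days from February 7, 2020: first the month/year part, then the days.
month 2 + 8 = 10 → October 2020.
Day 7 is valid in October, giving October 7, 2020.
Now add 147 days from October 7, 2020.
October has 31 days, so 31 − 7 = 24 days remain after October 7, 2020; 147 − 24 = 123 left.
November 2020 has 30 days: 123 − 30 = 93 left.
December 2020 has 31 days: 93 − 31 = 62 left.
January 2021 has 31 days: 62 − 31 = 31 left.
February 2021 has 28 days (2021 is not a leap year): 31 − 28 = 3 left.
3 days into March 2021 → March 3, 2021.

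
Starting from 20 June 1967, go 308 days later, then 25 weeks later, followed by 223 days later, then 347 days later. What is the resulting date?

May 8, 1970

Adding 308 days from June 20, 1967:
June has 30 days, so 30 − 20 = 10 days remain after June 20, 1967; 308 − 10 = 298 left.
July 1967 has 31 days: 298 − 31 = 267 left.
August 1967 has 31 days: 267 − 31 = 236 left.
September 1967 has 30 days: 236 − 30 = 206 left.
October 1967 has 31 days: 206 − 31 = 175 left.
November 1967 has 30 days: 175 − 30 = 145 left.
December 1967 has 31 days: 145 − 31 = 114 left.
January 1968 has 31 days: 114 − 31 = 83 left.
February 1968 has 29 days (1968 is a leap year): 83 − 29 = 54 left.
March 1968 has 31 days: 54 − 31 = 23 left.
23 days into April 1968 → April 23, 1968.
Counting forward 25 weeks (= 175 days) from April 23, 1968:
April has 30 days, so 30 − 23 = 7 days remain after April 23, 1968; 175 − 7 = 168 left.
May 1968 has 31 days: 168 − 31 = 137 left.
June 1968 has 30 days: 137 − 30 = 107 left.
July 1968 has 31 days: 107 − 31 = 76 left.
August 1968 has 31 days: 76 − 31 = 45 left.
September 1968 has 30 days: 45 − 30 = 15 left.
15 days into October 1968 → October 15, 1968.
Adding 223 days from October 15, 1968:
October has 31 days, so 31 − 15 = 16 days remain after October 15, 1968; 223 − 16 = 207 left.
November 1968 has 30 days: 207 − 30 = 177 left.
December 1968 has 31 days: 177 − 31 = 146 left.
January 1969 has 31 days: 146 − 31 = 115 left.
February 1969 has 28 days (1969 is not a leap year): 115 − 28 = 87 left.
March 1969 has 31 days: 87 − 31 = 56 left.
April 1969 has 30 days: 56 − 30 = 26 left.
26 days into May 1969 → May 26, 1969.
Advancing 347 days from May 26, 1969:
May has 31 days, so 31 − 26 = 5 days remain after May 26, 1969; 347 − 5 = 342 left.
June 1969 has 30 days: 342 − 30 = 312 left.
July 1969 has 31 days: 312 − 31 = 281 left.
August 1969 has 31 days: 281 − 31 = 250 left.
September 1969 has 30 days: 250 − 30 = 220 left.
October 1969 has 31 days: 220 − 31 = 189 left.
November 1969 has 30 days: 189 − 30 = 159 left.
December 1969 has 31 days: 159 − 31 = 128 left.
January 1970 has 31 days: 128 − 31 = 97 left.
February 1970 has 28 days (1970 is not a leap year): 97 − 28 = 69 left.
March 1970 has 31 days: 69 − 31 = 38 left.
April 1970 has 30 days: 38 − 30 = 8 left.
8 days into May 1970 → May 8, 1970.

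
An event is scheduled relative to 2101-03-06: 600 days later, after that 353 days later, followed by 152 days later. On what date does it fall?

March 15, 2104

Counting forward 600 days from March 6, 2101:
March has 31 days, so 31 − 6 = 25 days remain after March 6, 2101; 600 − 25 = 575 left.
April 2101 has 30 days: 575 − 30 = 545 left.
May 2101 has 31 days: 545 − 31 = 514 left.
June 2101 has 30 days: 514 − 30 = 484 left.
July 2101 has 31 days: 484 − 31 = 453 left.
August 2101 has 31 days: 453 − 31 = 422 left.
September 2101 has 30 days: 422 − 30 = 392 left.
October 2101 has 31 days: 392 − 31 = 361 left.
November 2101 has 30 days: 361 − 30 = 331 left.
December 2101 has 31 days: 331 − 31 = 300 left.
January 2102 has 31 days: 300 − 31 = 269 left.
February 2102 has 28 days (2102 is not a leap year): 269 − 28 = 241 left.
March 2102 has 31 days: 241 − 31 = 210 left.
April 2102 has 30 days: 210 − 30 = 180 left.
May 2102 has 31 days: 180 − 31 = 149 left.
June 2102 has 30 days: 149 − 30 = 119 left.
July 2102 has 31 days: 119 − 31 = 88 left.
August 2102 has 31 days: 88 − 31 = 57 left.
September 2102 has 30 days: 57 − 30 = 27 left.
27 days into October 2102 → October 27, 2102.
Adding 353 days from October 27, 2102:
October has 31 days, so 31 − 27 = 4 days remain after October 27, 2102; 353 − 4 = 349 left.
November 2102 has 30 days: 349 − 30 = 319 left.
December 2102 has 31 days: 319 − 31 = 288 left.
January 2103 has 31 days: 288 − 31 = 257 left.
February 2103 has 28 days (2103 is not a leap year): 257 − 28 = 229 left.
March 2103 has 31 days: 229 − 31 = 198 left.
April 2103 has 30 days: 198 − 30 = 168 left.
May 2103 has 31 days: 168 − 31 = 137 left.
June 2103 has 30 days: 137 − 30 = 107 left.
July 2103 has 31 days: 107 − 31 = 76 left.
August 2103 has 31 days: 76 − 31 = 45 left.
September 2103 has 30 days: 45 − 30 = 15 left.
15 days into October 2103 → October 15, 2103.
Adding 152 days from October 15, 2103:
October has 31 days, so 31 − 15 = 16 days remain after October 15, 2103; 152 − 16 = 136 left.
November 2103 has 30 days: 136 − 30 = 106 left.
December 2103 has 31 days: 106 − 31 = 75 left.
January 2104 has 31 days: 75 − 31 = 44 left.
February 2104 has 29 days (2104 is a leap year): 44 − 29 = 15 left.
15 days into March 2104 → March 15, 2104.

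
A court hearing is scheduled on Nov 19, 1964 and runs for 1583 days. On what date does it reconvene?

Counting forward 1583 days from November 19, 1964.
November has 30 days, so 30 − 19 = 11 days remain after November 19, 1964; 1583 − 11 = 1572 left.
December 1964 has 31 days: 1572 − 31 = 1541 left.
January 1965 has 31 days: 1541 − 31 = 1510 left.
February 1965 has 28 days (1965 is not a leap year): 1510 − 28 = 1482 left.
March 1965 has 31 days: 1482 − 31 = 1451 left.
April 1965 has 30 days: 1451 − 30 = 1421 left.
May 1965 has 31 days: 1421 − 31 = 1390 left.
June 1965 has 30 days: 1390 − 30 = 1360 left.
July 1965 has 31 days: 1360 − 31 = 1329 left.
August 1965 has 31 days: 1329 − 31 = 1298 left.
September 1965 has 30 days: 1298 − 30 = 1268 left.
October 1965 has 31 days: 1268 − 31 = 1237 left.
November 1965 has 30 days: 1237 − 30 = 1207 left.
December 1965 has 31 days: 1207 − 31 = 1176 left.
January 1966 has 31 days: 1176 − 31 = 1145 left.
February 1966 has 28 days (1966 is not a leap year): 1145 − 28 = 1117 left.
March 1966 has 31 days: 1117 − 31 = 1086 left.
April 1966 has 30 days: 1086 − 30 = 1056 left.
May 1966 has 31 days: 1056 − 31 = 1025 left.
June 1966 has 30 days: 1025 − 30 = 995 left.
July 1966 has 31 days: 995 − 31 = 964 left.
August 1966 has 31 days: 964 − 31 = 933 left.
September 1966 has 30 days: 933 − 30 = 903 left.
October 1966 has 31 days: 903 − 31 = 872 left.
November 1966 has 30 days: 872 − 30 = 842 left.
December 1966 has 31 days: 842 − 31 = 811 left.
January 1967 has 31 days: 811 − 31 = 780 left.
February 1967 has 28 days (1967 is not a leap year): 780 − 28 = 752 left.
March 1967 has 31 days: 752 − 31 = 721 left.
April 1967 has 30 days: 721 − 30 = 691 left.
May 1967 has 31 days: 691 − 31 = 660 left.
June 1967 has 30 days: 660 − 30 = 630 left.
July 1967 has 31 days: 630 − 31 = 599 left.
August 1967 has 31 days: 599 − 31 = 568 left.
September 1967 has 30 days: 568 − 30 = 538 left.
October 1967 has 31 days: 538 − 31 = 507 left.
November 1967 has 30 days: 507 − 30 = 477 left.
December 1967 has 31 days: 477 − 31 = 446 left.
January 1968 has 31 days: 446 − 31 = 415 left.
February 1968 has 29 days (1968 is a leap year): 415 − 29 = 386 left.
March 1968 has 31 days: 386 − 31 = 355 left.
April 1968 has 30 days: 355 − 30 = 325 left.
May 1968 has 31 days: 325 − 31 = 294 left.
June 1968 has 30 days: 294 − 30 = 264 left.
July 1968 has 31 days: 264 − 31 = 233 left.
August 1968 has 31 days: 233 − 31 = 202 left.
September 1968 has 30 days: 202 − 30 = 172 left.
October 1968 has 31 days: 172 − 31 = 141 left.
November 1968 has 30 days: 141 − 30 = 111 left.
December 1968 has 31 days: 111 − 31 = 80 left.
January 1969 has 31 days: 80 − 31 = 49 left.
February 1969 has 28 days (1969 is not a leap year): 49 − 28 = 21 left.
21 days into March 1969 → March 21, 1969.

March 21, 1969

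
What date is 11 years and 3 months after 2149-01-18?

Adding 11 years and 3 months from January 18, 2149.
+11 years → 2160; month 1 + 3 = 4 → April 2160.
Day 18 is valid in April, giving April 18, 2160.

April 18, 2160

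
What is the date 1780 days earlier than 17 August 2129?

Going back 1780 days from August 17, 2129.
Going back 17 days from August 17, 2129 reaches the end of the previous month; 1780 − 17 = 1763 left.
July 2129 has 31 days: 1763 − 31 = 1732 left.
June 2129 has 30 days: 1732 − 30 = 1702 left.
May 2129 has 31 days: 1702 − 31 = 1671 left.
April 2129 has 30 days: 1671 − 30 = 1641 left.
March 2129 has 31 days: 1641 − 31 = 1610 left.
February 2129 has 28 days (2129 is not a leap year): 1610 − 28 = 1582 left.
January 2129 has 31 days: 1582 − 31 = 1551 left.
December 2128 has 31 days: 1551 − 31 = 1520 left.
November 2128 has 30 days: 1520 − 30 = 1490 left.
October 2128 has 31 days: 1490 − 31 = 1459 left.
September 2128 has 30 days: 1459 − 30 = 1429 left.
August 2128 has 31 days: 1429 − 31 = 1398 left.
July 2128 has 31 days: 1398 − 31 = 1367 left.
June 2128 has 30 days: 1367 − 30 = 1337 left.
May 2128 has 31 days: 1337 − 31 = 1306 left.
April 2128 has 30 days: 1306 − 30 = 1276 left.
March 2128 has 31 days: 1276 − 31 = 1245 left.
February 2128 has 29 days (2128 is a leap year): 1245 − 29 = 1216 left.
January 2128 has 31 days: 1216 − 31 = 1185 left.
December 2127 has 31 days: 1185 − 31 = 1154 left.
November 2127 has 30 days: 1154 − 30 = 1124 left.
October 2127 has 31 days: 1124 − 31 = 1093 left.
September 2127 has 30 days: 1093 − 30 = 1063 left.
August 2127 has 31 days: 1063 − 31 = 1032 left.
July 2127 has 31 days: 1032 − 31 = 1001 left.
June 2127 has 30 days: 1001 − 30 = 971 left.
May 2127 has 31 days: 971 − 31 = 940 left.
April 2127 has 30 days: 940 − 30 = 910 left.
March 2127 has 31 days: 910 − 31 = 879 left.
February 2127 has 28 days (2127 is not a leap year): 879 − 28 = 851 left.
January 2127 has 31 days: 851 − 31 = 820 left.
December 2126 has 31 days: 820 − 31 = 789 left.
November 2126 has 30 days: 789 − 30 = 759 left.
October 2126 has 31 days: 759 − 31 = 728 left.
September 2126 has 30 days: 728 − 30 = 698 left.
August 2126 has 31 days: 698 − 31 = 667 left.
July 2126 has 31 days: 667 − 31 = 636 left.
June 2126 has 30 days: 636 − 30 = 606 left.
May 2126 has 31 days: 606 − 31 = 575 left.
April 2126 has 30 days: 575 − 30 = 545 left.
March 2126 has 31 days: 545 − 31 = 514 left.
February 2126 has 28 days (2126 is not a leap year): 514 − 28 = 486 left.
January 2126 has 31 days: 486 − 31 = 455 left.
December 2125 has 31 days: 455 − 31 = 424 left.
November 2125 has 30 days: 424 − 30 = 394 left.
October 2125 has 31 days: 394 − 31 = 363 left.
September 2125 has 30 days: 363 − 30 = 333 left.
August 2125 has 31 days: 333 − 31 = 302 left.
July 2125 has 31 days: 302 − 31 = 271 left.
June 2125 has 30 days: 271 − 30 = 241 left.
May 2125 has 31 days: 241 − 31 = 210 left.
April 2125 has 30 days: 210 − 30 = 180 left.
March 2125 has 31 days: 180 − 31 = 149 left.
February 2125 has 28 days (2125 is not a leap year): 149 − 28 = 121 left.
January 2125 has 31 days: 121 − 31 = 90 left.
December 2124 has 31 days: 90 − 31 = 59 left.
November 2124 has 30 days: 59 − 30 = 29 left.
October 2124 has 31 days; 31 − 29 = 2 → October 2, 2124.

October 2, 2124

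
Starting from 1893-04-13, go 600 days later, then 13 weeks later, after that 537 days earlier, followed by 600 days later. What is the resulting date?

Advancing 600 days from April 13, 1893:
April has 30 days, so 30 − 13 = 17 days remain after April 13, 1893; 600 − 17 = 583 left.
May 1893 has 31 days: 583 − 31 = 552 left.
June 1893 has 30 days: 552 − 30 = 522 left.
July 1893 has 31 days: 522 − 31 = 491 left.
August 1893 has 31 days: 491 − 31 = 460 left.
September 1893 has 30 days: 460 − 30 = 430 left.
October 1893 has 31 days: 430 − 31 = 399 left.
November 1893 has 30 days: 399 − 30 = 369 left.
December 1893 has 31 days: 369 − 31 = 338 left.
January 1894 has 31 days: 338 − 31 = 307 left.
February 1894 has 28 days (1894 is not a leap year): 307 − 28 = 279 left.
March 1894 has 31 days: 279 − 31 = 248 left.
April 1894 has 30 days: 248 − 30 = 218 left.
May 1894 has 31 days: 218 − 31 = 187 left.
June 1894 has 30 days: 187 − 30 = 157 left.
July 1894 has 31 days: 157 − 31 = 126 left.
August 1894 has 31 days: 126 − 31 = 95 left.
September 1894 has 30 days: 95 − 30 = 65 left.
October 1894 has 31 days: 65 − 31 = 34 left.
November 1894 has 30 days: 34 − 30 = 4 left.
4 days into December 1894 → December 4, 1894.
Adding 13 weeks (= 91 days) from December 4, 1894:
December has 31 days, so 31 − 4 = 27 days remain after December 4, 1894; 91 − 27 = 64 left.
January 1895 has 31 days: 64 − 31 = 33 left.
February 1895 has 28 days (1895 is not a leap year): 33 − 28 = 5 left.
5 days into March 1895 → March 5, 1895.
Counting back 537 days from March 5, 1895:
Going back 5 days from March 5, 1895 reaches the end of the previous month; 537 − 5 = 532 left.
February 1895 has 28 days (1895 is not a leap year): 532 − 28 = 504 left.
January 1895 has 31 days: 504 − 31 = 473 left.
December 1894 has 31 days: 473 − 31 = 442 left.
November 1894 has 30 days: 442 − 30 = 412 left.
October 1894 has 31 days: 412 − 31 = 381 left.
September 1894 has 30 days: 381 − 30 = 351 left.
August 1894 has 31 days: 351 − 31 = 320 left.
July 1894 has 31 days: 320 − 31 = 289 left.
June 1894 has 30 days: 289 − 30 = 259 left.
May 1894 has 31 days: 259 − 31 = 228 left.
April 1894 has 30 days: 228 − 30 = 198 left.
March 1894 has 31 days: 198 − 31 = 167 left.
February 1894 has 28 days (1894 is not a leap year): 167 − 28 = 139 left.
January 1894 has 31 days: 139 − 31 = 108 left.
December 1893 has 31 days: 108 − 31 = 77 left.
November 1893 has 30 days: 77 − 30 = 47 left.
October 1893 has 31 days: 47 − 31 = 16 left.
September 1893 has 30 days; 30 − 16 = 14 → September 14, 1893.
Counting forward 600 days from September 14, 1893:
September has 30 days, so 30 − 14 = 16 days remain after September 14, 1893; 600 − 16 = 584 left.
October 1893 has 31 days: 584 − 31 = 553 left.
November 1893 has 30 days: 553 − 30 = 523 left.
December 1893 has 31 days: 523 − 31 = 492 left.
January 1894 has 31 days: 492 − 31 = 461 left.
February 1894 has 28 days (1894 is not a leap year): 461 − 28 = 433 left.
March 1894 has 31 days: 433 − 31 = 402 left.
April 1894 has 30 days: 402 − 30 = 372 left.
May 1894 has 31 days: 372 − 31 = 341 left.
June 1894 has 30 days: 341 − 30 = 311 left.
July 1894 has 31 days: 311 − 31 = 280 left.
August 1894 has 31 days: 280 − 31 = 249 left.
September 1894 has 30 days: 249 − 30 = 219 left.
October 1894 has 31 days: 219 − 31 = 188 left.
November 1894 has 30 days: 188 − 30 = 158 left.
December 1894 has 31 days: 158 − 31 = 127 left.
January 1895 has 31 days: 127 − 31 = 96 left.
February 1895 has 28 days (1895 is not a leap year): 96 − 28 = 68 left.
March 1895 has 31 days: 68 − 31 = 37 left.
April 1895 has 30 days: 37 − 30 = 7 left.
7 days into May 1895 → May 7, 1895.

May 7, 1895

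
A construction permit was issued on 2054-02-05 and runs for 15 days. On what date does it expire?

Counting forward 15 days from February 5, 2054.
February has 28 days; 5 + 15 = 20, still in February.

February 20, 2054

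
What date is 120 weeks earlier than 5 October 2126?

Going back 120 weeks = 840 days from October 5, 2126.
Going back 5 days from October 5, 2126 reaches the end of the previous month; 840 − 5 = 835 left.
September 2126 has 30 days: 835 − 30 = 805 left.
August 2126 has 31 days: 805 − 31 = 774 left.
July 2126 has 31 days: 774 − 31 = 743 left.
June 2126 has 30 days: 743 − 30 = 713 left.
May 2126 has 31 days: 713 − 31 = 682 left.
April 2126 has 30 days: 682 − 30 = 652 left.
March 2126 has 31 days: 652 − 31 = 621 left.
February 2126 has 28 days (2126 is not a leap year): 621 − 28 = 593 left.
January 2126 has 31 days: 593 − 31 = 562 left.
December 2125 has 31 days: 562 − 31 = 531 left.
November 2125 has 30 days: 531 − 30 = 501 left.
October 2125 has 31 days: 501 − 31 = 470 left.
September 2125 has 30 days: 470 − 30 = 440 left.
August 2125 has 31 days: 440 − 31 = 409 left.
July 2125 has 31 days: 409 − 31 = 378 left.
June 2125 has 30 days: 378 − 30 = 348 left.
May 2125 has 31 days: 348 − 31 = 317 left.
April 2125 has 30 days: 317 − 30 = 287 left.
March 2125 has 31 days: 287 − 31 = 256 left.
February 2125 has 28 days (2125 is not a leap year): 256 − 28 = 228 left.
January 2125 has 31 days: 228 − 31 = 197 left.
December 2124 has 31 days: 197 − 31 = 166 left.
November 2124 has 30 days: 166 − 30 = 136 left.
October 2124 has 31 days: 136 − 31 = 105 left.
September 2124 has 30 days: 105 − 30 = 75 left.
August 2124 has 31 days: 75 − 31 = 44 left.
July 2124 has 31 days: 44 − 31 = 13 left.
June 2124 has 30 days; 30 − 13 = 17 → June 17, 2124.

June 17, 2124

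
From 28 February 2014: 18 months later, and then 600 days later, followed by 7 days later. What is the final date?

April 26, 2017

Advancing 18 months from February 28, 2014:
month 2 + 18 = 20, which is month 8 of year 2015 → August 2015.
Day 28 is valid in August, giving August 28, 2015.
Counting forward 600 days from August 28, 2015:
August has 31 days, so 31 − 28 = 3 days remain after August 28, 2015; 600 − 3 = 597 left.
September 2015 has 30 days: 597 − 30 = 567 left.
October 2015 has 31 days: 567 − 31 = 536 left.
November 2015 has 30 days: 536 − 30 = 506 left.
December 2015 has 31 days: 506 − 31 = 475 left.
January 2016 has 31 days: 475 − 31 = 444 left.
February 2016 has 29 days (2016 is a leap year): 444 − 29 = 415 left.
March 2016 has 31 days: 415 − 31 = 384 left.
April 2016 has 30 days: 384 − 30 = 354 left.
May 2016 has 31 days: 354 − 31 = 323 left.
June 2016 has 30 days: 323 − 30 = 293 left.
July 2016 has 31 days: 293 − 31 = 262 left.
August 2016 has 31 days: 262 − 31 = 231 left.
September 2016 has 30 days: 231 − 30 = 201 left.
October 2016 has 31 days: 201 − 31 = 170 left.
November 2016 has 30 days: 170 − 30 = 140 left.
December 2016 has 31 days: 140 − 31 = 109 left.
January 2017 has 31 days: 109 − 31 = 78 left.
February 2017 has 28 days (2017 is not a leap year): 78 − 28 = 50 left.
March 2017 has 31 days: 50 − 31 = 19 left.
19 days into April 2017 → April 19, 2017.
Counting forward 7 days from April 19, 2017:
April has 30 days; 19 + 7 = 26, still in April.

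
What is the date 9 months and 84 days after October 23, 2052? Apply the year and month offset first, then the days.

Advancing 9 months and 84 days from October 23, 2052: first the month/year part, then the days.
month 10 + 9 = 19, which is month 7 of year 2053 → July 2053.
Day 23 is valid in July, giving July 23, 2053.
Now add 84 days from July 23, 2053.
July has 31 days, so 31 − 23 = 8 days remain after July 23, 2053; 84 − 8 = 76 left.
August 2053 has 31 days: 76 − 31 = 45 left.
September 2053 has 30 days: 45 − 30 = 15 left.
15 days into October 2053 → October 15, 2053.

October 15, 2053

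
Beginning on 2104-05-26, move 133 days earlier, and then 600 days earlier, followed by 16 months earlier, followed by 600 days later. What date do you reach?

September 16, 2102

Subtracting 133 days from May 26, 2104:
Going back 26 days from May 26, 2104 reaches the end of the previous month; 133 − 26 = 107 left.
April 2104 has 30 days: 107 − 30 = 77 left.
March 2104 has 31 days: 77 − 31 = 46 left.
February 2104 has 29 days (2104 is a leap year): 46 − 29 = 17 left.
January 2104 has 31 days; 31 − 17 = 14 → January 14, 2104.
Counting back 600 days from January 14, 2104:
Going back 14 days from January 14, 2104 reaches the end of the previous month; 600 − 14 = 586 left.
December 2103 has 31 days: 586 − 31 = 555 left.
November 2103 has 30 days: 555 − 30 = 525 left.
October 2103 has 31 days: 525 − 31 = 494 left.
September 2103 has 30 days: 494 − 30 = 464 left.
August 2103 has 31 days: 464 − 31 = 433 left.
July 2103 has 31 days: 433 − 31 = 402 left.
June 2103 has 30 days: 402 − 30 = 372 left.
May 2103 has 31 days: 372 − 31 = 341 left.
April 2103 has 30 days: 341 − 30 = 311 left.
March 2103 has 31 days: 311 − 31 = 280 left.
February 2103 has 28 days (2103 is not a leap year): 280 − 28 = 252 left.
January 2103 has 31 days: 252 − 31 = 221 left.
December 2102 has 31 days: 221 − 31 = 190 left.
November 2102 has 30 days: 190 − 30 = 160 left.
October 2102 has 31 days: 160 − 31 = 129 left.
September 2102 has 30 days: 129 − 30 = 99 left.
August 2102 has 31 days: 99 − 31 = 68 left.
July 2102 has 31 days: 68 − 31 = 37 left.
June 2102 has 30 days: 37 − 30 = 7 left.
May 2102 has 31 days; 31 − 7 = 24 → May 24, 2102.
Counting back 16 months from May 24, 2102:
month 5 − 16 = -11, which is month 1 of year 2101 → January 2101.
Day 24 is valid in January, giving January 24, 2101.
Advancing 600 days from January 24, 2101:
January has 31 days, so 31 − 24 = 7 days remain after January 24, 2101; 600 − 7 = 593 left.
February 2101 has 28 days (2101 is not a leap year): 593 − 28 = 565 left.
March 2101 has 31 days: 565 − 31 = 534 left.
April 2101 has 30 days: 534 − 30 = 504 left.
May 2101 has 31 days: 504 − 31 = 473 left.
June 2101 has 30 days: 473 − 30 = 443 left.
July 2101 has 31 days: 443 − 31 = 412 left.
August 2101 has 31 days: 412 − 31 = 381 left.
September 2101 has 30 days: 381 − 30 = 351 left.
October 2101 has 31 days: 351 − 31 = 320 left.
November 2101 has 30 days: 320 − 30 = 290 left.
December 2101 has 31 days: 290 − 31 = 259 left.
January 2102 has 31 days: 259 − 31 = 228 left.
February 2102 has 28 days (2102 is not a leap year): 228 − 28 = 200 left.
March 2102 has 31 days: 200 − 31 = 169 left.
April 2102 has 30 days: 169 − 30 = 139 left.
May 2102 has 31 days: 139 − 31 = 108 left.
June 2102 has 30 days: 108 − 30 = 78 left.
July 2102 has 31 days: 78 − 31 = 47 left.
August 2102 has 31 days: 47 − 31 = 16 left.
16 days into September 2102 → September 16, 2102.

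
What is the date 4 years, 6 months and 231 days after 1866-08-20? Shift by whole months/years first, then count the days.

Advancing 4 years, 6 months and 231 days from August 20, 1866: first the month/year part, then the days.
+4 years → 1870; month 8 + 6 = 14, which is month 2 of year 1871 → February 1871.
Day 20 is valid in February, giving February 20, 1871.
Now add 231 days from February 20, 1871.
February has 28 days, so 28 − 20 = 8 days remain after February 20, 1871; 231 − 8 = 223 left.
March 1871 has 31 days: 223 − 31 = 192 left.
April 1871 has 30 days: 192 − 30 = 162 left.
May 1871 has 31 days: 162 − 31 = 131 left.
June 1871 has 30 days: 131 − 30 = 101 left.
July 1871 has 31 days: 101 − 31 = 70 left.
August 1871 has 31 days: 70 − 31 = 39 left.
September 1871 has 30 days: 39 − 30 = 9 left.
9 days into October 1871 → October 9, 1871.

October 9, 1871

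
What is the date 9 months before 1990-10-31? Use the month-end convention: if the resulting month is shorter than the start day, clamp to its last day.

January 31, 1990

Counting back 9 months from October 31, 1990.
month 10 − 9 = 1 → January 1990.
Day 31 is valid in January, giving January 31, 1990.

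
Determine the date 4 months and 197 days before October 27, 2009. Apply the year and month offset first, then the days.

December 12, 2008

Subtracting 4 months and 197 days from October 27, 2009: first the month/year part, then the days.
month 10 − 4 = 6 → June 2009.
Day 27 is valid in June, giving June 27, 2009.
Now subtract 197 days from June 27, 2009.
Going back 27 days from June 27, 2009 reaches the end of the previous month; 197 − 27 = 170 left.
May 2009 has 31 days: 170 − 31 = 139 left.
April 2009 has 30 days: 139 − 30 = 109 left.
March 2009 has 31 days: 109 − 31 = 78 left.
February 2009 has 28 days (2009 is not a leap year): 78 − 28 = 50 left.
January 2009 has 31 days: 50 − 31 = 19 left.
December 2008 has 31 days; 31 − 19 = 12 → December 12, 2008.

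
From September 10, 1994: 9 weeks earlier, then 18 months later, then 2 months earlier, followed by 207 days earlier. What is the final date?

Subtracting 9 weeks (= 63 days) from September 10, 1994:
Going back 10 days from September 10, 1994 reaches the end of the previous month; 63 − 10 = 53 left.
August 1994 has 31 days: 53 − 31 = 22 left.
July 1994 has 31 days; 31 − 22 = 9 → July 9, 1994.
Advancing 18 months from July 9, 1994:
month 7 + 18 = 25, which is month 1 of year 1996 → January 1996.
Day 9 is valid in January, giving January 9, 1996.
Going back 2 months from January 9, 1996:
month 1 − 2 = -1, which is month 11 of year 1995 → November 1995.
Day 9 is valid in November, giving November 9, 1995.
Going back 207 days from November 9, 1995:
Going back 9 days from November 9, 1995 reaches the end of the previous month; 207 − 9 = 198 left.
October 1995 has 31 days: 198 − 31 = 167 left.
September 1995 has 30 days: 167 − 30 = 137 left.
August 1995 has 31 days: 137 − 31 = 106 left.
July 1995 has 31 days: 106 − 31 = 75 left.
June 1995 has 30 days: 75 − 30 = 45 left.
May 1995 has 31 days: 45 − 31 = 14 left.
April 1995 has 30 days; 30 − 14 = 16 → April 16, 1995.

April 16, 1995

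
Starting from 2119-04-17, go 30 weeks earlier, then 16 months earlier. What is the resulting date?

May 19, 2117

Going back 30 weeks (= 210 days) from April 17, 2119:
Going back 17 days from April 17, 2119 reaches the end of the previous month; 210 − 17 = 193 left.
March 2119 has 31 days: 193 − 31 = 162 left.
February 2119 has 28 days (2119 is not a leap year): 162 − 28 = 134 left.
January 2119 has 31 days: 134 − 31 = 103 left.
December 2118 has 31 days: 103 − 31 = 72 left.
November 2118 has 30 days: 72 − 30 = 42 left.
October 2118 has 31 days: 42 − 31 = 11 left.
September 2118 has 30 days; 30 − 11 = 19 → September 19, 2118.
Counting back 16 months from September 19, 2118:
month 9 − 16 = -7, which is month 5 of year 2117 → May 2117.
Day 19 is valid in May, giving May 19, 2117.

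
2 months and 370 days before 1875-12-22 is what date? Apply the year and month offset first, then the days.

October 17, 1874

Subtracting 2 months and 370 days from December 22, 1875: first the month/year part, then the days.
month 12 − 2 = 10 → October 1875.
Day 22 is valid in October, giving October 22, 1875.
Now subtract 370 days from October 22, 1875.
Going back 22 days from October 22, 1875 reaches the end of the previous month; 370 − 22 = 348 left.
September 1875 has 30 days: 348 − 30 = 318 left.
August 1875 has 31 days: 318 − 31 = 287 left.
July 1875 has 31 days: 287 − 31 = 256 left.
June 1875 has 30 days: 256 − 30 = 226 left.
May 1875 has 31 days: 226 − 31 = 195 left.
April 1875 has 30 days: 195 − 30 = 165 left.
March 1875 has 31 days: 165 − 31 = 134 left.
February 1875 has 28 days (1875 is not a leap year): 134 − 28 = 106 left.
January 1875 has 31 days: 106 − 31 = 75 left.
December 1874 has 31 days: 75 − 31 = 44 left.
November 1874 has 30 days: 44 − 30 = 14 left.
October 1874 has 31 days; 31 − 14 = 17 → October 17, 1874.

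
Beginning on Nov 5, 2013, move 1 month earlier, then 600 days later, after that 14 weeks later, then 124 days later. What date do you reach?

January 5, 2016

Subtracting 1 month from November 5, 2013:
month 11 − 1 = 10 → October 2013.
Day 5 is valid in October, giving October 5, 2013.
Counting forward 600 days from October 5, 2013:
October has 31 days, so 31 − 5 = 26 days remain after October 5, 2013; 600 − 26 = 574 left.
November 2013 has 30 days: 574 − 30 = 544 left.
December 2013 has 31 days: 544 − 31 = 513 left.
January 2014 has 31 days: 513 − 31 = 482 left.
February 2014 has 28 days (2014 is not a leap year): 482 − 28 = 454 left.
March 2014 has 31 days: 454 − 31 = 423 left.
April 2014 has 30 days: 423 − 30 = 393 left.
May 2014 has 31 days: 393 − 31 = 362 left.
June 2014 has 30 days: 362 − 30 = 332 left.
July 2014 has 31 days: 332 − 31 = 301 left.
August 2014 has 31 days: 301 − 31 = 270 left.
September 2014 has 30 days: 270 − 30 = 240 left.
October 2014 has 31 days: 240 − 31 = 209 left.
November 2014 has 30 days: 209 − 30 = 179 left.
December 2014 has 31 days: 179 − 31 = 148 left.
January 2015 has 31 days: 148 − 31 = 117 left.
February 2015 has 28 days (2015 is not a leap year): 117 − 28 = 89 left.
March 2015 has 31 days: 89 − 31 = 58 left.
April 2015 has 30 days: 58 − 30 = 28 left.
28 days into May 2015 → May 28, 2015.
Counting forward 14 weeks (= 98 days) from May 28, 2015:
May has 31 days, so 31 − 28 = 3 days remain after May 28, 2015; 98 − 3 = 95 left.
June 2015 has 30 days: 95 − 30 = 65 left.
July 2015 has 31 days: 65 − 31 = 34 left.
August 2015 has 31 days: 34 − 31 = 3 left.
3 days into September 2015 → September 3, 2015.
Counting forward 124 days from September 3, 2015:
September has 30 days, so 30 − 3 = 27 days remain after September 3, 2015; 124 − 27 = 97 left.
October 2015 has 31 days: 97 − 31 = 66 left.
November 2015 has 30 days: 66 − 30 = 36 left.
December 2015 has 31 days: 36 − 31 = 5 left.
5 days into January 2016 → January 5, 2016.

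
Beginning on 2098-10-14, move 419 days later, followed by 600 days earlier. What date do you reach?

April 16, 2098

Counting forward 419 days from October 14, 2098:
October has 31 days, so 31 − 14 = 17 days remain after October 14, 2098; 419 − 17 = 402 left.
November 2098 has 30 days: 402 − 30 = 372 left.
December 2098 has 31 days: 372 − 31 = 341 left.
January 2099 has 31 days: 341 − 31 = 310 left.
February 2099 has 28 days (2099 is not a leap year): 310 − 28 = 282 left.
March 2099 has 31 days: 282 − 31 = 251 left.
April 2099 has 30 days: 251 − 30 = 221 left.
May 2099 has 31 days: 221 − 31 = 190 left.
June 2099 has 30 days: 190 − 30 = 160 left.
July 2099 has 31 days: 160 − 31 = 129 left.
August 2099 has 31 days: 129 − 31 = 98 left.
September 2099 has 30 days: 98 − 30 = 68 left.
October 2099 has 31 days: 68 − 31 = 37 left.
November 2099 has 30 days: 37 − 30 = 7 left.
7 days into December 2099 → December 7, 2099.
Subtracting 600 days from December 7, 2099:
Going back 7 days from December 7, 2099 reaches the end of the previous month; 600 − 7 = 593 left.
November 2099 has 30 days: 593 − 30 = 563 left.
October 2099 has 31 days: 563 − 31 = 532 left.
September 2099 has 30 days: 532 − 30 = 502 left.
August 2099 has 31 days: 502 − 31 = 471 left.
July 2099 has 31 days: 471 − 31 = 440 left.
June 2099 has 30 days: 440 − 30 = 410 left.
May 2099 has 31 days: 410 − 31 = 379 left.
April 2099 has 30 days: 379 − 30 = 349 left.
March 2099 has 31 days: 349 − 31 = 318 left.
February 2099 has 28 days (2099 is not a leap year): 318 − 28 = 290 left.
January 2099 has 31 days: 290 − 31 = 259 left.
December 2098 has 31 days: 259 − 31 = 228 left.
November 2098 has 30 days: 228 − 30 = 198 left.
October 2098 has 31 days: 198 − 31 = 167 left.
September 2098 has 30 days: 167 − 30 = 137 left.
August 2098 has 31 days: 137 − 31 = 106 left.
July 2098 has 31 days: 106 − 31 = 75 left.
June 2098 has 30 days: 75 − 30 = 45 left.
May 2098 has 31 days: 45 − 31 = 14 left.
April 2098 has 30 days; 30 − 14 = 16 → April 16, 2098.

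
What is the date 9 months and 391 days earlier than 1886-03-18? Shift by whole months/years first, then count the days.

Going back 9 months and 391 days from March 18, 1886: first the month/year part, then the days.
month 3 − 9 = -6, which is month 6 of year 1885 → June 1885.
Day 18 is valid in June, giving June 18, 1885.
Now subtract 391 days from June 18, 1885.
Going back 18 days from June 18, 1885 reaches the end of the previous month; 391 − 18 = 373 left.
May 1885 has 31 days: 373 − 31 = 342 left.
April 1885 has 30 days: 342 − 30 = 312 left.
March 1885 has 31 days: 312 − 31 = 281 left.
February 1885 has 28 days (1885 is not a leap year): 281 − 28 = 253 left.
January 1885 has 31 days: 253 − 31 = 222 left.
December 1884 has 31 days: 222 − 31 = 191 left.
November 1884 has 30 days: 191 − 30 = 161 left.
October 1884 has 31 days: 161 − 31 = 130 left.
September 1884 has 30 days: 130 − 30 = 100 left.
August 1884 has 31 days: 100 − 31 = 69 left.
July 1884 has 31 days: 69 − 31 = 38 left.
June 1884 has 30 days: 38 − 30 = 8 left.
May 1884 has 31 days; 31 − 8 = 23 → May 23, 1884.

May 23, 1884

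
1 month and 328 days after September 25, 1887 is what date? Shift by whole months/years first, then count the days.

Advancing 1 month and 328 days from September 25, 1887: first the month/year part, then the days.
month 9 + 1 = 10 → October 1887.
Day 25 is valid in October, giving October 25, 1887.
Now add 328 days from October 25, 1887.
October has 31 days, so 31 − 25 = 6 days remain after October 25, 1887; 328 − 6 = 322 left.
November 1887 has 30 days: 322 − 30 = 292 left.
December 1887 has 31 days: 292 − 31 = 261 left.
January 1888 has 31 days: 261 − 31 = 230 left.
February 1888 has 29 days (1888 is a leap year): 230 − 29 = 201 left.
March 1888 has 31 days: 201 − 31 = 170 left.
April 1888 has 30 days: 170 − 30 = 140 left.
May 1888 has 31 days: 140 − 31 = 109 left.
June 1888 has 30 days: 109 − 30 = 79 left.
July 1888 has 31 days: 79 − 31 = 48 left.
August 1888 has 31 days: 48 − 31 = 17 left.
17 days into September 1888 → September 17, 1888.

September 17, 1888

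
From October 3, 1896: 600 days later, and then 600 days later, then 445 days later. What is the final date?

Adding 600 days from October 3, 1896:
October has 31 days, so 31 − 3 = 28 days remain after October 3, 1896; 600 − 28 = 572 left.
November 1896 has 30 days: 572 − 30 = 542 left.
December 1896 has 31 days: 542 − 31 = 511 left.
January 1897 has 31 days: 511 − 31 = 480 left.
February 1897 has 28 days (1897 is not a leap year): 480 − 28 = 452 left.
March 1897 has 31 days: 452 − 31 = 421 left.
April 1897 has 30 days: 421 − 30 = 391 left.
May 1897 has 31 days: 391 − 31 = 360 left.
June 1897 has 30 days: 360 − 30 = 330 left.
July 1897 has 31 days: 330 − 31 = 299 left.
August 1897 has 31 days: 299 − 31 = 268 left.
September 1897 has 30 days: 268 − 30 = 238 left.
October 1897 has 31 days: 238 − 31 = 207 left.
November 1897 has 30 days: 207 − 30 = 177 left.
December 1897 has 31 days: 177 − 31 = 146 left.
January 1898 has 31 days: 146 − 31 = 115 left.
February 1898 has 28 days (1898 is not a leap year): 115 − 28 = 87 left.
March 1898 has 31 days: 87 − 31 = 56 left.
April 1898 has 30 days: 56 − 30 = 26 left.
26 days into May 1898 → May 26, 1898.
Advancing 600 days from May 26, 1898:
May has 31 days, so 31 − 26 = 5 days remain after May 26, 1898; 600 − 5 = 595 left.
June 1898 has 30 days: 595 − 30 = 565 left.
July 1898 has 31 days: 565 − 31 = 534 left.
August 1898 has 31 days: 534 − 31 = 503 left.
September 1898 has 30 days: 503 − 30 = 473 left.
October 1898 has 31 days: 473 − 31 = 442 left.
November 1898 has 30 days: 442 − 30 = 412 left.
December 1898 has 31 days: 412 − 31 = 381 left.
January 1899 has 31 days: 381 − 31 = 350 left.
February 1899 has 28 days (1899 is not a leap year): 350 − 28 = 322 left.
March 1899 has 31 days: 322 − 31 = 291 left.
April 1899 has 30 days: 291 − 30 = 261 left.
May 1899 has 31 days: 261 − 31 = 230 left.
June 1899 has 30 days: 230 − 30 = 200 left.
July 1899 has 31 days: 200 − 31 = 169 left.
August 1899 has 31 days: 169 − 31 = 138 left.
September 1899 has 30 days: 138 − 30 = 108 left.
October 1899 has 31 days: 108 − 31 = 77 left.
November 1899 has 30 days: 77 − 30 = 47 left.
December 1899 has 31 days: 47 − 31 = 16 left.
16 days into January 1900 → January 16, 1900.
Counting forward 445 days from January 16, 1900:
January has 31 days, so 31 − 16 = 15 days remain after January 16, 1900; 445 − 15 = 430 left.
February 1900 has 28 days (1900 is not a leap year (divisible by 100 but not 400)): 430 − 28 = 402 left.
March 1900 has 31 days: 402 − 31 = 371 left.
April 1900 has 30 days: 371 − 30 = 341 left.
May 1900 has 31 days: 341 − 31 = 310 left.
June 1900 has 30 days: 310 − 30 = 280 left.
July 1900 has 31 days: 280 − 31 = 249 left.
August 1900 has 31 days: 249 − 31 = 218 left.
September 1900 has 30 days: 218 − 30 = 188 left.
October 1900 has 31 days: 188 − 31 = 157 left.
November 1900 has 30 days: 157 − 30 = 127 left.
December 1900 has 31 days: 127 − 31 = 96 left.
January 1901 has 31 days: 96 − 31 = 65 left.
February 1901 has 28 days (1901 is not a leap year): 65 − 28 = 37 left.
March 1901 has 31 days: 37 − 31 = 6 left.
6 days into April 1901 → April 6, 1901.

April 6, 1901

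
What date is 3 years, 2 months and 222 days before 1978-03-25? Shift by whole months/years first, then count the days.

June 17, 1974

Counting back 3 years, 2 months and 222 days from March 25, 1978: first the month/year part, then the days.
-3 years → 1975; month 3 − 2 = 1 → January 1975.
Day 25 is valid in January, giving January 25, 1975.
Now subtract 222 days from January 25, 1975.
Going back 25 days from January 25, 1975 reaches the end of the previous month; 222 − 25 = 197 left.
December 1974 has 31 days: 197 − 31 = 166 left.
November 1974 has 30 days: 166 − 30 = 136 left.
October 1974 has 31 days: 136 − 31 = 105 left.
September 1974 has 30 days: 105 − 30 = 75 left.
August 1974 has 31 days: 75 − 31 = 44 left.
July 1974 has 31 days: 44 − 31 = 13 left.
June 1974 has 30 days; 30 − 13 = 17 → June 17, 1974.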